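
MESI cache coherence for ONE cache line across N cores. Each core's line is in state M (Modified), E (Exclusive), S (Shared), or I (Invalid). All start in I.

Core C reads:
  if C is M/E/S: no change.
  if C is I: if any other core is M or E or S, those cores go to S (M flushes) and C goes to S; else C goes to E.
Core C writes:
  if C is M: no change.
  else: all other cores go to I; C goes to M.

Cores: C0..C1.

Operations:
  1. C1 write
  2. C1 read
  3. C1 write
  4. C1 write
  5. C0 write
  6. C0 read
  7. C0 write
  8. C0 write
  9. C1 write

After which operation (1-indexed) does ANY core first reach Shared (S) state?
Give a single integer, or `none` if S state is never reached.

Answer: none

Derivation:
Op 1: C1 write [C1 write: invalidate none -> C1=M] -> [I,M]
Op 2: C1 read [C1 read: already in M, no change] -> [I,M]
Op 3: C1 write [C1 write: already M (modified), no change] -> [I,M]
Op 4: C1 write [C1 write: already M (modified), no change] -> [I,M]
Op 5: C0 write [C0 write: invalidate ['C1=M'] -> C0=M] -> [M,I]
Op 6: C0 read [C0 read: already in M, no change] -> [M,I]
Op 7: C0 write [C0 write: already M (modified), no change] -> [M,I]
Op 8: C0 write [C0 write: already M (modified), no change] -> [M,I]
Op 9: C1 write [C1 write: invalidate ['C0=M'] -> C1=M] -> [I,M]
S state never reached in this sequence.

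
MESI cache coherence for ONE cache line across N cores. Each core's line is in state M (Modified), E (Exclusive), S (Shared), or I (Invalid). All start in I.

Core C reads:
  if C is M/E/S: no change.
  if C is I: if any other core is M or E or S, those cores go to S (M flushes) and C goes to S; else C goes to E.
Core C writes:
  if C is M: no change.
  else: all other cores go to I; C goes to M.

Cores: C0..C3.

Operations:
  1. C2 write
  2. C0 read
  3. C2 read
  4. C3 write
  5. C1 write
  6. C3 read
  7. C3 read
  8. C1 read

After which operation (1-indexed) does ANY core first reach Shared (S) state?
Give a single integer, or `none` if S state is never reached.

Answer: 2

Derivation:
Op 1: C2 write [C2 write: invalidate none -> C2=M] -> [I,I,M,I]
Op 2: C0 read [C0 read from I: others=['C2=M'] -> C0=S, others downsized to S] -> [S,I,S,I]
  -> First S state at op 2; remaining ops need not be traced.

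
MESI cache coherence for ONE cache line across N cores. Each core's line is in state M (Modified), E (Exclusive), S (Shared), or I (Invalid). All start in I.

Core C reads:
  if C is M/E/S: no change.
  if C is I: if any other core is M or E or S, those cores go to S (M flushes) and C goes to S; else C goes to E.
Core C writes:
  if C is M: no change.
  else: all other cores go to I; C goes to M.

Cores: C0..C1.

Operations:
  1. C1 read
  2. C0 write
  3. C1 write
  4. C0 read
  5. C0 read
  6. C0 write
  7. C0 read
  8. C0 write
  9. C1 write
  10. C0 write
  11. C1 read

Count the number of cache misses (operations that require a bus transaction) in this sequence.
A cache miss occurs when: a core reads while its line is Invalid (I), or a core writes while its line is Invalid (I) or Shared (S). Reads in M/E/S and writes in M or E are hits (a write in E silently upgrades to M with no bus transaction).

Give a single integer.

Op 1: C1 read [C1 read from I: no other sharers -> C1=E (exclusive)] -> [I,E] [MISS #1: read from I]
Op 2: C0 write [C0 write: invalidate ['C1=E'] -> C0=M] -> [M,I] [MISS #2: write from I]
Op 3: C1 write [C1 write: invalidate ['C0=M'] -> C1=M] -> [I,M] [MISS #3: write from I]
Op 4: C0 read [C0 read from I: others=['C1=M'] -> C0=S, others downsized to S] -> [S,S] [MISS #4: read from I]
Op 5: C0 read [C0 read: already in S, no change] -> [S,S] [hit: read from S]
Op 6: C0 write [C0 write: invalidate ['C1=S'] -> C0=M] -> [M,I] [MISS #5: write from S]
Op 7: C0 read [C0 read: already in M, no change] -> [M,I] [hit: read from M]
Op 8: C0 write [C0 write: already M (modified), no change] -> [M,I] [hit: write from M]
Op 9: C1 write [C1 write: invalidate ['C0=M'] -> C1=M] -> [I,M] [MISS #6: write from I]
Op 10: C0 write [C0 write: invalidate ['C1=M'] -> C0=M] -> [M,I] [MISS #7: write from I]
Op 11: C1 read [C1 read from I: others=['C0=M'] -> C1=S, others downsized to S] -> [S,S] [MISS #8: read from I]

Answer: 8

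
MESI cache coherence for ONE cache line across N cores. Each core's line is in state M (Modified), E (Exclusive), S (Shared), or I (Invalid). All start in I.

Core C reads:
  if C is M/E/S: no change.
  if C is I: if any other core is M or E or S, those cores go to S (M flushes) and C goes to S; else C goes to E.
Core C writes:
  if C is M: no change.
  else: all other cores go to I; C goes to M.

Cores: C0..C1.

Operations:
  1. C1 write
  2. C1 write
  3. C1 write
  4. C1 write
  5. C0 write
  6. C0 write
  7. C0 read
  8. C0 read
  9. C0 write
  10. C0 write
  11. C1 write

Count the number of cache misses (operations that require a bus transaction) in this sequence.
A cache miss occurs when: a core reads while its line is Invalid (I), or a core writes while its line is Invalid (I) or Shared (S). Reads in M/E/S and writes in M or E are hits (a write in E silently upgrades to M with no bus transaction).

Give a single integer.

Op 1: C1 write [C1 write: invalidate none -> C1=M] -> [I,M] [MISS #1: write from I]
Op 2: C1 write [C1 write: already M (modified), no change] -> [I,M] [hit: write from M]
Op 3: C1 write [C1 write: already M (modified), no change] -> [I,M] [hit: write from M]
Op 4: C1 write [C1 write: already M (modified), no change] -> [I,M] [hit: write from M]
Op 5: C0 write [C0 write: invalidate ['C1=M'] -> C0=M] -> [M,I] [MISS #2: write from I]
Op 6: C0 write [C0 write: already M (modified), no change] -> [M,I] [hit: write from M]
Op 7: C0 read [C0 read: already in M, no change] -> [M,I] [hit: read from M]
Op 8: C0 read [C0 read: already in M, no change] -> [M,I] [hit: read from M]
Op 9: C0 write [C0 write: already M (modified), no change] -> [M,I] [hit: write from M]
Op 10: C0 write [C0 write: already M (modified), no change] -> [M,I] [hit: write from M]
Op 11: C1 write [C1 write: invalidate ['C0=M'] -> C1=M] -> [I,M] [MISS #3: write from I]

Answer: 3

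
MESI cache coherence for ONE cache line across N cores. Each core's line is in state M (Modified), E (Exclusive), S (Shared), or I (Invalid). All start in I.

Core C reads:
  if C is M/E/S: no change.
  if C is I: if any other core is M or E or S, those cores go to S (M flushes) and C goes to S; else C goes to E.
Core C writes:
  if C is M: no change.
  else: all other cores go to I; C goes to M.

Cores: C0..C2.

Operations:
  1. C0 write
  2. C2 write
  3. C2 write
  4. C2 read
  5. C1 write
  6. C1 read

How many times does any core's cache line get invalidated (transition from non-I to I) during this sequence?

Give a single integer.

Answer: 2

Derivation:
Op 1: C0 write [C0 write: invalidate none -> C0=M] -> [M,I,I] (invalidations this op: 0; running total: 0)
Op 2: C2 write [C2 write: invalidate ['C0=M'] -> C2=M] -> [I,I,M] (invalidations this op: 1; running total: 1)
Op 3: C2 write [C2 write: already M (modified), no change] -> [I,I,M] (invalidations this op: 0; running total: 1)
Op 4: C2 read [C2 read: already in M, no change] -> [I,I,M] (invalidations this op: 0; running total: 1)
Op 5: C1 write [C1 write: invalidate ['C2=M'] -> C1=M] -> [I,M,I] (invalidations this op: 1; running total: 2)
Op 6: C1 read [C1 read: already in M, no change] -> [I,M,I] (invalidations this op: 0; running total: 2)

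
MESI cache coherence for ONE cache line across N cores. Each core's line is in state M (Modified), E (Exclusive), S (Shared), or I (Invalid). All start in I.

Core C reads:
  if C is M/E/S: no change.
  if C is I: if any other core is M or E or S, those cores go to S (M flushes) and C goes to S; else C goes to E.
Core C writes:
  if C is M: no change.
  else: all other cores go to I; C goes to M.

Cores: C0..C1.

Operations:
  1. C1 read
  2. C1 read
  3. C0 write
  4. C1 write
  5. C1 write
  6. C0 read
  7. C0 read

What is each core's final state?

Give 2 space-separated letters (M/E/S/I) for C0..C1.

Op 1: C1 read [C1 read from I: no other sharers -> C1=E (exclusive)] -> [I,E]
Op 2: C1 read [C1 read: already in E, no change] -> [I,E]
Op 3: C0 write [C0 write: invalidate ['C1=E'] -> C0=M] -> [M,I]
Op 4: C1 write [C1 write: invalidate ['C0=M'] -> C1=M] -> [I,M]
Op 5: C1 write [C1 write: already M (modified), no change] -> [I,M]
Op 6: C0 read [C0 read from I: others=['C1=M'] -> C0=S, others downsized to S] -> [S,S]
Op 7: C0 read [C0 read: already in S, no change] -> [S,S]

Answer: S S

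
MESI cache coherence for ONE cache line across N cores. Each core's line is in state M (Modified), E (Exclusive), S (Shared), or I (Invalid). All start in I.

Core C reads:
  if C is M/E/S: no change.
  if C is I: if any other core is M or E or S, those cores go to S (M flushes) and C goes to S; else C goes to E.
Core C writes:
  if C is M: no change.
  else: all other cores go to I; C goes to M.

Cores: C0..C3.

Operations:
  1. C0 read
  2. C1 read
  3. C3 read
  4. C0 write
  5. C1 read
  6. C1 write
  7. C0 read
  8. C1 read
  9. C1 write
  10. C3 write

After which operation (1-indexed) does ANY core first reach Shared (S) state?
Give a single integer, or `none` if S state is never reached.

Op 1: C0 read [C0 read from I: no other sharers -> C0=E (exclusive)] -> [E,I,I,I]
Op 2: C1 read [C1 read from I: others=['C0=E'] -> C1=S, others downsized to S] -> [S,S,I,I]
  -> First S state at op 2; remaining ops need not be traced.

Answer: 2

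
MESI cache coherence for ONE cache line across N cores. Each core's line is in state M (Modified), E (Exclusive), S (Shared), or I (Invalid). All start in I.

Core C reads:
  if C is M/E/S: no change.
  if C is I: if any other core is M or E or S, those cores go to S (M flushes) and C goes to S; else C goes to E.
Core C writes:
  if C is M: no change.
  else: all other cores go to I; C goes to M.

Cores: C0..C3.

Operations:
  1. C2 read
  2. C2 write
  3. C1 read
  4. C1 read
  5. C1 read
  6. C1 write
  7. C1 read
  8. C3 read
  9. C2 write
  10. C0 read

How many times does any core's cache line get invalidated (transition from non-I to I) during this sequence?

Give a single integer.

Op 1: C2 read [C2 read from I: no other sharers -> C2=E (exclusive)] -> [I,I,E,I] (invalidations this op: 0; running total: 0)
Op 2: C2 write [C2 write: invalidate none -> C2=M] -> [I,I,M,I] (invalidations this op: 0; running total: 0)
Op 3: C1 read [C1 read from I: others=['C2=M'] -> C1=S, others downsized to S] -> [I,S,S,I] (invalidations this op: 0; running total: 0)
Op 4: C1 read [C1 read: already in S, no change] -> [I,S,S,I] (invalidations this op: 0; running total: 0)
Op 5: C1 read [C1 read: already in S, no change] -> [I,S,S,I] (invalidations this op: 0; running total: 0)
Op 6: C1 write [C1 write: invalidate ['C2=S'] -> C1=M] -> [I,M,I,I] (invalidations this op: 1; running total: 1)
Op 7: C1 read [C1 read: already in M, no change] -> [I,M,I,I] (invalidations this op: 0; running total: 1)
Op 8: C3 read [C3 read from I: others=['C1=M'] -> C3=S, others downsized to S] -> [I,S,I,S] (invalidations this op: 0; running total: 1)
Op 9: C2 write [C2 write: invalidate ['C1=S', 'C3=S'] -> C2=M] -> [I,I,M,I] (invalidations this op: 2; running total: 3)
Op 10: C0 read [C0 read from I: others=['C2=M'] -> C0=S, others downsized to S] -> [S,I,S,I] (invalidations this op: 0; running total: 3)

Answer: 3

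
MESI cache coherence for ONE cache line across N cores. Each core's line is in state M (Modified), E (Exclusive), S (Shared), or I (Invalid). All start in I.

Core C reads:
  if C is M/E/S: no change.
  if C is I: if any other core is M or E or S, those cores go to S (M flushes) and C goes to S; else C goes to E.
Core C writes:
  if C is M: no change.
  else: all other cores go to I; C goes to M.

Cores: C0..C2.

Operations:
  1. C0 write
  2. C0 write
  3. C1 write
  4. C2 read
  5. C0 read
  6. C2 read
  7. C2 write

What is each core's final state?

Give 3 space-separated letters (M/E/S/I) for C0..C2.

Answer: I I M

Derivation:
Op 1: C0 write [C0 write: invalidate none -> C0=M] -> [M,I,I]
Op 2: C0 write [C0 write: already M (modified), no change] -> [M,I,I]
Op 3: C1 write [C1 write: invalidate ['C0=M'] -> C1=M] -> [I,M,I]
Op 4: C2 read [C2 read from I: others=['C1=M'] -> C2=S, others downsized to S] -> [I,S,S]
Op 5: C0 read [C0 read from I: others=['C1=S', 'C2=S'] -> C0=S, others downsized to S] -> [S,S,S]
Op 6: C2 read [C2 read: already in S, no change] -> [S,S,S]
Op 7: C2 write [C2 write: invalidate ['C0=S', 'C1=S'] -> C2=M] -> [I,I,M]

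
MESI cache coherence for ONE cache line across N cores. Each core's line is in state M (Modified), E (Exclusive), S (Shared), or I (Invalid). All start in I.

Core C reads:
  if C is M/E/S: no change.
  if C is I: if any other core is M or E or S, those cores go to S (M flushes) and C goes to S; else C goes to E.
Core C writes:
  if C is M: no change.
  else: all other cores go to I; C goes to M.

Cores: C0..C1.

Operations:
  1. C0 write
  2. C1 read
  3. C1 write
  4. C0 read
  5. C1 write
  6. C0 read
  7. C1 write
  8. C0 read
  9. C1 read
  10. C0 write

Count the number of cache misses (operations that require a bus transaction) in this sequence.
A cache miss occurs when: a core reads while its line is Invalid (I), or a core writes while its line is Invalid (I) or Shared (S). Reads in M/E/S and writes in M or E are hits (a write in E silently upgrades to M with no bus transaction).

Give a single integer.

Op 1: C0 write [C0 write: invalidate none -> C0=M] -> [M,I] [MISS #1: write from I]
Op 2: C1 read [C1 read from I: others=['C0=M'] -> C1=S, others downsized to S] -> [S,S] [MISS #2: read from I]
Op 3: C1 write [C1 write: invalidate ['C0=S'] -> C1=M] -> [I,M] [MISS #3: write from S]
Op 4: C0 read [C0 read from I: others=['C1=M'] -> C0=S, others downsized to S] -> [S,S] [MISS #4: read from I]
Op 5: C1 write [C1 write: invalidate ['C0=S'] -> C1=M] -> [I,M] [MISS #5: write from S]
Op 6: C0 read [C0 read from I: others=['C1=M'] -> C0=S, others downsized to S] -> [S,S] [MISS #6: read from I]
Op 7: C1 write [C1 write: invalidate ['C0=S'] -> C1=M] -> [I,M] [MISS #7: write from S]
Op 8: C0 read [C0 read from I: others=['C1=M'] -> C0=S, others downsized to S] -> [S,S] [MISS #8: read from I]
Op 9: C1 read [C1 read: already in S, no change] -> [S,S] [hit: read from S]
Op 10: C0 write [C0 write: invalidate ['C1=S'] -> C0=M] -> [M,I] [MISS #9: write from S]

Answer: 9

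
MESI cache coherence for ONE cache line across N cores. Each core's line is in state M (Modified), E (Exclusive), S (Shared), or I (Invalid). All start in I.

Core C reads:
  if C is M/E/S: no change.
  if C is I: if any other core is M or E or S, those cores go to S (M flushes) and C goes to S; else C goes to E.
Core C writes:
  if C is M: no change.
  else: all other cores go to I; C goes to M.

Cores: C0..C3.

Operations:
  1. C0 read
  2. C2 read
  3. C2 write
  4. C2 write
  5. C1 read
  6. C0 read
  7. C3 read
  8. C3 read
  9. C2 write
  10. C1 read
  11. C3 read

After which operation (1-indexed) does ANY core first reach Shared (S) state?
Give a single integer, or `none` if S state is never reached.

Op 1: C0 read [C0 read from I: no other sharers -> C0=E (exclusive)] -> [E,I,I,I]
Op 2: C2 read [C2 read from I: others=['C0=E'] -> C2=S, others downsized to S] -> [S,I,S,I]
  -> First S state at op 2; remaining ops need not be traced.

Answer: 2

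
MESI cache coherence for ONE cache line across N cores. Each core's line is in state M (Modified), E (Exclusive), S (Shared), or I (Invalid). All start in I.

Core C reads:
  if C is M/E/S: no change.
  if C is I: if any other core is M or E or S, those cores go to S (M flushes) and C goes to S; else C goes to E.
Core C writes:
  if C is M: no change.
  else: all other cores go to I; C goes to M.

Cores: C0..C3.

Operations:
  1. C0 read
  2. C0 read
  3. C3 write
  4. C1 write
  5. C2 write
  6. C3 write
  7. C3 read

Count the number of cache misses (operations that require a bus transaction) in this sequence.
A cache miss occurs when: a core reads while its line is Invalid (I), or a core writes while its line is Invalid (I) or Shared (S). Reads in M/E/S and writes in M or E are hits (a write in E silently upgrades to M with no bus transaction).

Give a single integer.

Op 1: C0 read [C0 read from I: no other sharers -> C0=E (exclusive)] -> [E,I,I,I] [MISS #1: read from I]
Op 2: C0 read [C0 read: already in E, no change] -> [E,I,I,I] [hit: read from E]
Op 3: C3 write [C3 write: invalidate ['C0=E'] -> C3=M] -> [I,I,I,M] [MISS #2: write from I]
Op 4: C1 write [C1 write: invalidate ['C3=M'] -> C1=M] -> [I,M,I,I] [MISS #3: write from I]
Op 5: C2 write [C2 write: invalidate ['C1=M'] -> C2=M] -> [I,I,M,I] [MISS #4: write from I]
Op 6: C3 write [C3 write: invalidate ['C2=M'] -> C3=M] -> [I,I,I,M] [MISS #5: write from I]
Op 7: C3 read [C3 read: already in M, no change] -> [I,I,I,M] [hit: read from M]

Answer: 5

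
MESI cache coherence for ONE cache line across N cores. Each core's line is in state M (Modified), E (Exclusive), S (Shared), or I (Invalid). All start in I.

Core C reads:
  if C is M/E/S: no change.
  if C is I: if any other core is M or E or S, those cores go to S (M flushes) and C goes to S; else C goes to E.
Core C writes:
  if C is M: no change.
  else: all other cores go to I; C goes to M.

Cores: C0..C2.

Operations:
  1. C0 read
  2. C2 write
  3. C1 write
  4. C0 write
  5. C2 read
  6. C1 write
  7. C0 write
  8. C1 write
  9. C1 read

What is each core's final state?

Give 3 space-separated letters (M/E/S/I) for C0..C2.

Op 1: C0 read [C0 read from I: no other sharers -> C0=E (exclusive)] -> [E,I,I]
Op 2: C2 write [C2 write: invalidate ['C0=E'] -> C2=M] -> [I,I,M]
Op 3: C1 write [C1 write: invalidate ['C2=M'] -> C1=M] -> [I,M,I]
Op 4: C0 write [C0 write: invalidate ['C1=M'] -> C0=M] -> [M,I,I]
Op 5: C2 read [C2 read from I: others=['C0=M'] -> C2=S, others downsized to S] -> [S,I,S]
Op 6: C1 write [C1 write: invalidate ['C0=S', 'C2=S'] -> C1=M] -> [I,M,I]
Op 7: C0 write [C0 write: invalidate ['C1=M'] -> C0=M] -> [M,I,I]
Op 8: C1 write [C1 write: invalidate ['C0=M'] -> C1=M] -> [I,M,I]
Op 9: C1 read [C1 read: already in M, no change] -> [I,M,I]

Answer: I M I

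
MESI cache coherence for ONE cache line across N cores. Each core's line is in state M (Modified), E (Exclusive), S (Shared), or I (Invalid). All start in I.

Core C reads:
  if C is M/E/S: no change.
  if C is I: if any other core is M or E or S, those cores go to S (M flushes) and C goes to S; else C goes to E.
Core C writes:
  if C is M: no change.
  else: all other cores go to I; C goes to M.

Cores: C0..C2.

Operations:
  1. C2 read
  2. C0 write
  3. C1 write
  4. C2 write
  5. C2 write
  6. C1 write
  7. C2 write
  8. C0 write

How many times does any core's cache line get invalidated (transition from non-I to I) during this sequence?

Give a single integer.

Answer: 6

Derivation:
Op 1: C2 read [C2 read from I: no other sharers -> C2=E (exclusive)] -> [I,I,E] (invalidations this op: 0; running total: 0)
Op 2: C0 write [C0 write: invalidate ['C2=E'] -> C0=M] -> [M,I,I] (invalidations this op: 1; running total: 1)
Op 3: C1 write [C1 write: invalidate ['C0=M'] -> C1=M] -> [I,M,I] (invalidations this op: 1; running total: 2)
Op 4: C2 write [C2 write: invalidate ['C1=M'] -> C2=M] -> [I,I,M] (invalidations this op: 1; running total: 3)
Op 5: C2 write [C2 write: already M (modified), no change] -> [I,I,M] (invalidations this op: 0; running total: 3)
Op 6: C1 write [C1 write: invalidate ['C2=M'] -> C1=M] -> [I,M,I] (invalidations this op: 1; running total: 4)
Op 7: C2 write [C2 write: invalidate ['C1=M'] -> C2=M] -> [I,I,M] (invalidations this op: 1; running total: 5)
Op 8: C0 write [C0 write: invalidate ['C2=M'] -> C0=M] -> [M,I,I] (invalidations this op: 1; running total: 6)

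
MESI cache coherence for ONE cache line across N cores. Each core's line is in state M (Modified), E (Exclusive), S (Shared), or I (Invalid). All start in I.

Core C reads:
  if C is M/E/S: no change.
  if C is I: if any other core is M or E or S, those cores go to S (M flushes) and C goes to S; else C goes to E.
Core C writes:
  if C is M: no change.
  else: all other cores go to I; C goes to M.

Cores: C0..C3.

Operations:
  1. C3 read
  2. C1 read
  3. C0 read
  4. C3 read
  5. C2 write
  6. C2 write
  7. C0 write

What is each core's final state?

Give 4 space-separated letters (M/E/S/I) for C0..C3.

Answer: M I I I

Derivation:
Op 1: C3 read [C3 read from I: no other sharers -> C3=E (exclusive)] -> [I,I,I,E]
Op 2: C1 read [C1 read from I: others=['C3=E'] -> C1=S, others downsized to S] -> [I,S,I,S]
Op 3: C0 read [C0 read from I: others=['C1=S', 'C3=S'] -> C0=S, others downsized to S] -> [S,S,I,S]
Op 4: C3 read [C3 read: already in S, no change] -> [S,S,I,S]
Op 5: C2 write [C2 write: invalidate ['C0=S', 'C1=S', 'C3=S'] -> C2=M] -> [I,I,M,I]
Op 6: C2 write [C2 write: already M (modified), no change] -> [I,I,M,I]
Op 7: C0 write [C0 write: invalidate ['C2=M'] -> C0=M] -> [M,I,I,I]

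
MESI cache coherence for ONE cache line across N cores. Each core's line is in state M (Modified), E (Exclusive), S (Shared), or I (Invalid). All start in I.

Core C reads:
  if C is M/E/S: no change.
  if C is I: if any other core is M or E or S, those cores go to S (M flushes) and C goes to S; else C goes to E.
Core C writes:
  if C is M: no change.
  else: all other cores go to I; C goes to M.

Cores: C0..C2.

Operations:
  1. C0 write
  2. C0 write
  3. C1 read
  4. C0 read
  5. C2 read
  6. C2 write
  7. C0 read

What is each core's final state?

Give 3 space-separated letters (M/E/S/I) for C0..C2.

Answer: S I S

Derivation:
Op 1: C0 write [C0 write: invalidate none -> C0=M] -> [M,I,I]
Op 2: C0 write [C0 write: already M (modified), no change] -> [M,I,I]
Op 3: C1 read [C1 read from I: others=['C0=M'] -> C1=S, others downsized to S] -> [S,S,I]
Op 4: C0 read [C0 read: already in S, no change] -> [S,S,I]
Op 5: C2 read [C2 read from I: others=['C0=S', 'C1=S'] -> C2=S, others downsized to S] -> [S,S,S]
Op 6: C2 write [C2 write: invalidate ['C0=S', 'C1=S'] -> C2=M] -> [I,I,M]
Op 7: C0 read [C0 read from I: others=['C2=M'] -> C0=S, others downsized to S] -> [S,I,S]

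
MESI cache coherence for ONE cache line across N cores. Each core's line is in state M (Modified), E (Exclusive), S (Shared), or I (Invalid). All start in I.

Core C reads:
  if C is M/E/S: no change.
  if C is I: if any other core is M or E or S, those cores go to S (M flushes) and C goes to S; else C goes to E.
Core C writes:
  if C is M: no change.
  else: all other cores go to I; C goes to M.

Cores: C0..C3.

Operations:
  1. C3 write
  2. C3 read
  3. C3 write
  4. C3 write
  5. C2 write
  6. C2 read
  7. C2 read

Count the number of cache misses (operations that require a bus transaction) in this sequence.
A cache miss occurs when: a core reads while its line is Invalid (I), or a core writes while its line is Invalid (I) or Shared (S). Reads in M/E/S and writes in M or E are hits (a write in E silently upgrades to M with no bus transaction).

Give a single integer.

Op 1: C3 write [C3 write: invalidate none -> C3=M] -> [I,I,I,M] [MISS #1: write from I]
Op 2: C3 read [C3 read: already in M, no change] -> [I,I,I,M] [hit: read from M]
Op 3: C3 write [C3 write: already M (modified), no change] -> [I,I,I,M] [hit: write from M]
Op 4: C3 write [C3 write: already M (modified), no change] -> [I,I,I,M] [hit: write from M]
Op 5: C2 write [C2 write: invalidate ['C3=M'] -> C2=M] -> [I,I,M,I] [MISS #2: write from I]
Op 6: C2 read [C2 read: already in M, no change] -> [I,I,M,I] [hit: read from M]
Op 7: C2 read [C2 read: already in M, no change] -> [I,I,M,I] [hit: read from M]

Answer: 2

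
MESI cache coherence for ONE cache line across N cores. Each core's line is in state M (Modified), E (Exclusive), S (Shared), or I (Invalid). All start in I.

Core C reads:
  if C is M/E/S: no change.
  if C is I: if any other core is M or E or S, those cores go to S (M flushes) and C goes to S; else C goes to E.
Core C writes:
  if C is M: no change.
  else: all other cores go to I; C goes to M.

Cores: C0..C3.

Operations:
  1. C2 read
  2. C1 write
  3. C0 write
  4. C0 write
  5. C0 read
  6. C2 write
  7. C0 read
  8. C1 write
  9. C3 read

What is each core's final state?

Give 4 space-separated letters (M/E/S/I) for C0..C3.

Answer: I S I S

Derivation:
Op 1: C2 read [C2 read from I: no other sharers -> C2=E (exclusive)] -> [I,I,E,I]
Op 2: C1 write [C1 write: invalidate ['C2=E'] -> C1=M] -> [I,M,I,I]
Op 3: C0 write [C0 write: invalidate ['C1=M'] -> C0=M] -> [M,I,I,I]
Op 4: C0 write [C0 write: already M (modified), no change] -> [M,I,I,I]
Op 5: C0 read [C0 read: already in M, no change] -> [M,I,I,I]
Op 6: C2 write [C2 write: invalidate ['C0=M'] -> C2=M] -> [I,I,M,I]
Op 7: C0 read [C0 read from I: others=['C2=M'] -> C0=S, others downsized to S] -> [S,I,S,I]
Op 8: C1 write [C1 write: invalidate ['C0=S', 'C2=S'] -> C1=M] -> [I,M,I,I]
Op 9: C3 read [C3 read from I: others=['C1=M'] -> C3=S, others downsized to S] -> [I,S,I,S]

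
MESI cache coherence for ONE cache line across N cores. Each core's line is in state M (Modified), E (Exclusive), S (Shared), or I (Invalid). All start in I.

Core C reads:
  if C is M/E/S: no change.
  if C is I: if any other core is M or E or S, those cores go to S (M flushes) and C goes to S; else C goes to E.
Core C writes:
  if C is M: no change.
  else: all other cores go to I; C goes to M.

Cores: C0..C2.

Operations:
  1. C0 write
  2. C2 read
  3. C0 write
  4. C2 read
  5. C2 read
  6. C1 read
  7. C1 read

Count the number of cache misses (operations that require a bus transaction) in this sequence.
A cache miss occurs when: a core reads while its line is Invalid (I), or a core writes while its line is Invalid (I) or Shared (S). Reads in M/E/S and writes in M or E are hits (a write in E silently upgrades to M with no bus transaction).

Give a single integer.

Answer: 5

Derivation:
Op 1: C0 write [C0 write: invalidate none -> C0=M] -> [M,I,I] [MISS #1: write from I]
Op 2: C2 read [C2 read from I: others=['C0=M'] -> C2=S, others downsized to S] -> [S,I,S] [MISS #2: read from I]
Op 3: C0 write [C0 write: invalidate ['C2=S'] -> C0=M] -> [M,I,I] [MISS #3: write from S]
Op 4: C2 read [C2 read from I: others=['C0=M'] -> C2=S, others downsized to S] -> [S,I,S] [MISS #4: read from I]
Op 5: C2 read [C2 read: already in S, no change] -> [S,I,S] [hit: read from S]
Op 6: C1 read [C1 read from I: others=['C0=S', 'C2=S'] -> C1=S, others downsized to S] -> [S,S,S] [MISS #5: read from I]
Op 7: C1 read [C1 read: already in S, no change] -> [S,S,S] [hit: read from S]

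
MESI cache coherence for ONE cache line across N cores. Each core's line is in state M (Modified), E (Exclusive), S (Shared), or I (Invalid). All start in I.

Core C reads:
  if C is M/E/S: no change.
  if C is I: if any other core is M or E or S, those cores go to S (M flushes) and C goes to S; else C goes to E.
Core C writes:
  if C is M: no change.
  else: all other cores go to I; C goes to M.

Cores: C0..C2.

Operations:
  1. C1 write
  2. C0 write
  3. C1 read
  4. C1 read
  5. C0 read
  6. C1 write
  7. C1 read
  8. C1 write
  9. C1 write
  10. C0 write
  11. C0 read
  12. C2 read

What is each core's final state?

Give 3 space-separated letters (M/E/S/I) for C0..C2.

Answer: S I S

Derivation:
Op 1: C1 write [C1 write: invalidate none -> C1=M] -> [I,M,I]
Op 2: C0 write [C0 write: invalidate ['C1=M'] -> C0=M] -> [M,I,I]
Op 3: C1 read [C1 read from I: others=['C0=M'] -> C1=S, others downsized to S] -> [S,S,I]
Op 4: C1 read [C1 read: already in S, no change] -> [S,S,I]
Op 5: C0 read [C0 read: already in S, no change] -> [S,S,I]
Op 6: C1 write [C1 write: invalidate ['C0=S'] -> C1=M] -> [I,M,I]
Op 7: C1 read [C1 read: already in M, no change] -> [I,M,I]
Op 8: C1 write [C1 write: already M (modified), no change] -> [I,M,I]
Op 9: C1 write [C1 write: already M (modified), no change] -> [I,M,I]
Op 10: C0 write [C0 write: invalidate ['C1=M'] -> C0=M] -> [M,I,I]
Op 11: C0 read [C0 read: already in M, no change] -> [M,I,I]
Op 12: C2 read [C2 read from I: others=['C0=M'] -> C2=S, others downsized to S] -> [S,I,S]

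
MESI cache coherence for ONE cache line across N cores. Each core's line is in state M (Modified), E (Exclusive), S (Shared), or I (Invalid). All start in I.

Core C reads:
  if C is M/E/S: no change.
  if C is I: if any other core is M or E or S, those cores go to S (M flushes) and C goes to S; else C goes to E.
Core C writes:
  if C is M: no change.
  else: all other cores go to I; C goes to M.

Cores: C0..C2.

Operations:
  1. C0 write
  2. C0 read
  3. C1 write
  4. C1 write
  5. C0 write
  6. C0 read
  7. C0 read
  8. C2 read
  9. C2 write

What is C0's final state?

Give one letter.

Op 1: C0 write [C0 write: invalidate none -> C0=M] -> [M,I,I]
Op 2: C0 read [C0 read: already in M, no change] -> [M,I,I]
Op 3: C1 write [C1 write: invalidate ['C0=M'] -> C1=M] -> [I,M,I]
Op 4: C1 write [C1 write: already M (modified), no change] -> [I,M,I]
Op 5: C0 write [C0 write: invalidate ['C1=M'] -> C0=M] -> [M,I,I]
Op 6: C0 read [C0 read: already in M, no change] -> [M,I,I]
Op 7: C0 read [C0 read: already in M, no change] -> [M,I,I]
Op 8: C2 read [C2 read from I: others=['C0=M'] -> C2=S, others downsized to S] -> [S,I,S]
Op 9: C2 write [C2 write: invalidate ['C0=S'] -> C2=M] -> [I,I,M]

Answer: I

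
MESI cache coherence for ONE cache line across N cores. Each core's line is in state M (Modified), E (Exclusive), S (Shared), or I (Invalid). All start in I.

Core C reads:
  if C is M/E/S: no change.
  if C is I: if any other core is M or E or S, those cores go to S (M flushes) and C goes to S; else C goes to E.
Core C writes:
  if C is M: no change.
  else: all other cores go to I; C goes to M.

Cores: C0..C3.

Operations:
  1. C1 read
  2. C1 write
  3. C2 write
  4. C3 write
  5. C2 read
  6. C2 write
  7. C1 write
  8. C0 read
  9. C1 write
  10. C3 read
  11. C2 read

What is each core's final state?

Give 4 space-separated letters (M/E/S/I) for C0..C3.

Answer: I S S S

Derivation:
Op 1: C1 read [C1 read from I: no other sharers -> C1=E (exclusive)] -> [I,E,I,I]
Op 2: C1 write [C1 write: invalidate none -> C1=M] -> [I,M,I,I]
Op 3: C2 write [C2 write: invalidate ['C1=M'] -> C2=M] -> [I,I,M,I]
Op 4: C3 write [C3 write: invalidate ['C2=M'] -> C3=M] -> [I,I,I,M]
Op 5: C2 read [C2 read from I: others=['C3=M'] -> C2=S, others downsized to S] -> [I,I,S,S]
Op 6: C2 write [C2 write: invalidate ['C3=S'] -> C2=M] -> [I,I,M,I]
Op 7: C1 write [C1 write: invalidate ['C2=M'] -> C1=M] -> [I,M,I,I]
Op 8: C0 read [C0 read from I: others=['C1=M'] -> C0=S, others downsized to S] -> [S,S,I,I]
Op 9: C1 write [C1 write: invalidate ['C0=S'] -> C1=M] -> [I,M,I,I]
Op 10: C3 read [C3 read from I: others=['C1=M'] -> C3=S, others downsized to S] -> [I,S,I,S]
Op 11: C2 read [C2 read from I: others=['C1=S', 'C3=S'] -> C2=S, others downsized to S] -> [I,S,S,S]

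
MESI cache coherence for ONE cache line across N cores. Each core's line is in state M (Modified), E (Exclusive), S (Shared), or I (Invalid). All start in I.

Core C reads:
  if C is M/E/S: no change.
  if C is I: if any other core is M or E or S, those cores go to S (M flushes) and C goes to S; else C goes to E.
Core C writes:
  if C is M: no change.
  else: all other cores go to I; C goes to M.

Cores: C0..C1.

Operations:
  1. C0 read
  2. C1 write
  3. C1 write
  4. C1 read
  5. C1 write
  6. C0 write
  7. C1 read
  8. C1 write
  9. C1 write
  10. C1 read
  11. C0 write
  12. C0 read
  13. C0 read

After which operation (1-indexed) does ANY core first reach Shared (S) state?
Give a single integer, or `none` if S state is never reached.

Answer: 7

Derivation:
Op 1: C0 read [C0 read from I: no other sharers -> C0=E (exclusive)] -> [E,I]
Op 2: C1 write [C1 write: invalidate ['C0=E'] -> C1=M] -> [I,M]
Op 3: C1 write [C1 write: already M (modified), no change] -> [I,M]
Op 4: C1 read [C1 read: already in M, no change] -> [I,M]
Op 5: C1 write [C1 write: already M (modified), no change] -> [I,M]
Op 6: C0 write [C0 write: invalidate ['C1=M'] -> C0=M] -> [M,I]
Op 7: C1 read [C1 read from I: others=['C0=M'] -> C1=S, others downsized to S] -> [S,S]
  -> First S state at op 7; remaining ops need not be traced.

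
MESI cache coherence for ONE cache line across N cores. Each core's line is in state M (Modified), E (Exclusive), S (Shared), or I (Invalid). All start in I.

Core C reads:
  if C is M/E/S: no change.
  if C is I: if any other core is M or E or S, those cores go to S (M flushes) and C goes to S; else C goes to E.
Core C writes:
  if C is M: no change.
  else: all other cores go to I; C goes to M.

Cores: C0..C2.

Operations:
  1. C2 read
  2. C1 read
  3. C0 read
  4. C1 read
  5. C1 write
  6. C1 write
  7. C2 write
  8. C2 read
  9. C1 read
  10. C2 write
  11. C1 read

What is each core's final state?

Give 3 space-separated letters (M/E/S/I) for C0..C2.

Op 1: C2 read [C2 read from I: no other sharers -> C2=E (exclusive)] -> [I,I,E]
Op 2: C1 read [C1 read from I: others=['C2=E'] -> C1=S, others downsized to S] -> [I,S,S]
Op 3: C0 read [C0 read from I: others=['C1=S', 'C2=S'] -> C0=S, others downsized to S] -> [S,S,S]
Op 4: C1 read [C1 read: already in S, no change] -> [S,S,S]
Op 5: C1 write [C1 write: invalidate ['C0=S', 'C2=S'] -> C1=M] -> [I,M,I]
Op 6: C1 write [C1 write: already M (modified), no change] -> [I,M,I]
Op 7: C2 write [C2 write: invalidate ['C1=M'] -> C2=M] -> [I,I,M]
Op 8: C2 read [C2 read: already in M, no change] -> [I,I,M]
Op 9: C1 read [C1 read from I: others=['C2=M'] -> C1=S, others downsized to S] -> [I,S,S]
Op 10: C2 write [C2 write: invalidate ['C1=S'] -> C2=M] -> [I,I,M]
Op 11: C1 read [C1 read from I: others=['C2=M'] -> C1=S, others downsized to S] -> [I,S,S]

Answer: I S S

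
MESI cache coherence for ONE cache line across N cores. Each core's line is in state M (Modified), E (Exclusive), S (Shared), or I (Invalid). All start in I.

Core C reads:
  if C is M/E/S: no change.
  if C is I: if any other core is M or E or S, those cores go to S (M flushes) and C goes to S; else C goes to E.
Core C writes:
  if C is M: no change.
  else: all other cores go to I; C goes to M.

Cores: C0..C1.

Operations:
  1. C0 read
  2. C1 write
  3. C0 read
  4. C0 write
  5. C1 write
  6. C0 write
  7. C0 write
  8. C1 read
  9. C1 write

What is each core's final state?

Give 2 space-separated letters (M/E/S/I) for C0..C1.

Op 1: C0 read [C0 read from I: no other sharers -> C0=E (exclusive)] -> [E,I]
Op 2: C1 write [C1 write: invalidate ['C0=E'] -> C1=M] -> [I,M]
Op 3: C0 read [C0 read from I: others=['C1=M'] -> C0=S, others downsized to S] -> [S,S]
Op 4: C0 write [C0 write: invalidate ['C1=S'] -> C0=M] -> [M,I]
Op 5: C1 write [C1 write: invalidate ['C0=M'] -> C1=M] -> [I,M]
Op 6: C0 write [C0 write: invalidate ['C1=M'] -> C0=M] -> [M,I]
Op 7: C0 write [C0 write: already M (modified), no change] -> [M,I]
Op 8: C1 read [C1 read from I: others=['C0=M'] -> C1=S, others downsized to S] -> [S,S]
Op 9: C1 write [C1 write: invalidate ['C0=S'] -> C1=M] -> [I,M]

Answer: I M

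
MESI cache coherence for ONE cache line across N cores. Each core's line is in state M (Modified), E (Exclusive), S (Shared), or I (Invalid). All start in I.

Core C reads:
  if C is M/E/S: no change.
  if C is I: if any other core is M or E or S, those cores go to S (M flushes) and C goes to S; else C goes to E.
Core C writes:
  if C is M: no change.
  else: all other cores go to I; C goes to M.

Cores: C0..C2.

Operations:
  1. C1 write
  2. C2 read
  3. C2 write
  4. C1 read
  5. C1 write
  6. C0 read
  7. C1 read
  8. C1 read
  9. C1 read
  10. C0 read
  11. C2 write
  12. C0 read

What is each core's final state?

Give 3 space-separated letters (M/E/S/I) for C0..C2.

Answer: S I S

Derivation:
Op 1: C1 write [C1 write: invalidate none -> C1=M] -> [I,M,I]
Op 2: C2 read [C2 read from I: others=['C1=M'] -> C2=S, others downsized to S] -> [I,S,S]
Op 3: C2 write [C2 write: invalidate ['C1=S'] -> C2=M] -> [I,I,M]
Op 4: C1 read [C1 read from I: others=['C2=M'] -> C1=S, others downsized to S] -> [I,S,S]
Op 5: C1 write [C1 write: invalidate ['C2=S'] -> C1=M] -> [I,M,I]
Op 6: C0 read [C0 read from I: others=['C1=M'] -> C0=S, others downsized to S] -> [S,S,I]
Op 7: C1 read [C1 read: already in S, no change] -> [S,S,I]
Op 8: C1 read [C1 read: already in S, no change] -> [S,S,I]
Op 9: C1 read [C1 read: already in S, no change] -> [S,S,I]
Op 10: C0 read [C0 read: already in S, no change] -> [S,S,I]
Op 11: C2 write [C2 write: invalidate ['C0=S', 'C1=S'] -> C2=M] -> [I,I,M]
Op 12: C0 read [C0 read from I: others=['C2=M'] -> C0=S, others downsized to S] -> [S,I,S]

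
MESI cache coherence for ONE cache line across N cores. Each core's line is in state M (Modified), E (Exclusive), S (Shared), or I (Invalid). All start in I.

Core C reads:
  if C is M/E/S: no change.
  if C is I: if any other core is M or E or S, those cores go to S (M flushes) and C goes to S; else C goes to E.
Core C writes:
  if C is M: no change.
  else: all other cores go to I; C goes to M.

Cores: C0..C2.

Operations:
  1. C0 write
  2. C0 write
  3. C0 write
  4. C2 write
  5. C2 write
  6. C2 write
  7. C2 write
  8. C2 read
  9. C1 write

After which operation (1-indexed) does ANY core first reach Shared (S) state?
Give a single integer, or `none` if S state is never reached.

Op 1: C0 write [C0 write: invalidate none -> C0=M] -> [M,I,I]
Op 2: C0 write [C0 write: already M (modified), no change] -> [M,I,I]
Op 3: C0 write [C0 write: already M (modified), no change] -> [M,I,I]
Op 4: C2 write [C2 write: invalidate ['C0=M'] -> C2=M] -> [I,I,M]
Op 5: C2 write [C2 write: already M (modified), no change] -> [I,I,M]
Op 6: C2 write [C2 write: already M (modified), no change] -> [I,I,M]
Op 7: C2 write [C2 write: already M (modified), no change] -> [I,I,M]
Op 8: C2 read [C2 read: already in M, no change] -> [I,I,M]
Op 9: C1 write [C1 write: invalidate ['C2=M'] -> C1=M] -> [I,M,I]
S state never reached in this sequence.

Answer: none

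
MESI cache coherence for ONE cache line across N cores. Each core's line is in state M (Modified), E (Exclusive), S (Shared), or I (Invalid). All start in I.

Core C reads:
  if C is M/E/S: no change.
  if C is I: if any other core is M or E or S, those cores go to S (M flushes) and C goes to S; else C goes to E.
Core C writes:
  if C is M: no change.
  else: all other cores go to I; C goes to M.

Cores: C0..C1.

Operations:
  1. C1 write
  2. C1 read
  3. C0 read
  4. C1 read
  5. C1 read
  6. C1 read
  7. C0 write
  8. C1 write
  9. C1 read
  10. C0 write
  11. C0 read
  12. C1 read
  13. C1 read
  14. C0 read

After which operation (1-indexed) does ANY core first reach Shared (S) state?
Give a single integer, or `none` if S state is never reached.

Op 1: C1 write [C1 write: invalidate none -> C1=M] -> [I,M]
Op 2: C1 read [C1 read: already in M, no change] -> [I,M]
Op 3: C0 read [C0 read from I: others=['C1=M'] -> C0=S, others downsized to S] -> [S,S]
  -> First S state at op 3; remaining ops need not be traced.

Answer: 3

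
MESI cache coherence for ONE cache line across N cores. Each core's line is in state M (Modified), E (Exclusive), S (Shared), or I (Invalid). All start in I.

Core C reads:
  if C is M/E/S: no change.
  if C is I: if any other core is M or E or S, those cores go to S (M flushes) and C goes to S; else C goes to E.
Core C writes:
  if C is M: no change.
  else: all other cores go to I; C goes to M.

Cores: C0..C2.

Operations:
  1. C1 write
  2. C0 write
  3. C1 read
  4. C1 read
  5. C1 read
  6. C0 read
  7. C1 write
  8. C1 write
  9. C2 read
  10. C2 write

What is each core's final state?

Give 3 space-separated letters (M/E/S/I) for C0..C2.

Op 1: C1 write [C1 write: invalidate none -> C1=M] -> [I,M,I]
Op 2: C0 write [C0 write: invalidate ['C1=M'] -> C0=M] -> [M,I,I]
Op 3: C1 read [C1 read from I: others=['C0=M'] -> C1=S, others downsized to S] -> [S,S,I]
Op 4: C1 read [C1 read: already in S, no change] -> [S,S,I]
Op 5: C1 read [C1 read: already in S, no change] -> [S,S,I]
Op 6: C0 read [C0 read: already in S, no change] -> [S,S,I]
Op 7: C1 write [C1 write: invalidate ['C0=S'] -> C1=M] -> [I,M,I]
Op 8: C1 write [C1 write: already M (modified), no change] -> [I,M,I]
Op 9: C2 read [C2 read from I: others=['C1=M'] -> C2=S, others downsized to S] -> [I,S,S]
Op 10: C2 write [C2 write: invalidate ['C1=S'] -> C2=M] -> [I,I,M]

Answer: I I M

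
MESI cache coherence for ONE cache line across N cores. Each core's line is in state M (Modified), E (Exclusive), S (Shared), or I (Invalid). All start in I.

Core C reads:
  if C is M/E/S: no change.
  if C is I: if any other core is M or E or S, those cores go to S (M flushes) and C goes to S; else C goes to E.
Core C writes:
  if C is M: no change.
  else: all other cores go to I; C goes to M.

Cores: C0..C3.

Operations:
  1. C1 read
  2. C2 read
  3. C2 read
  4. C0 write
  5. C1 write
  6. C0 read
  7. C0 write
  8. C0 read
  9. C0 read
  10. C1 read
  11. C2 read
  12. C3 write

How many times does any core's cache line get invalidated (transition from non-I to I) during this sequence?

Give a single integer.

Op 1: C1 read [C1 read from I: no other sharers -> C1=E (exclusive)] -> [I,E,I,I] (invalidations this op: 0; running total: 0)
Op 2: C2 read [C2 read from I: others=['C1=E'] -> C2=S, others downsized to S] -> [I,S,S,I] (invalidations this op: 0; running total: 0)
Op 3: C2 read [C2 read: already in S, no change] -> [I,S,S,I] (invalidations this op: 0; running total: 0)
Op 4: C0 write [C0 write: invalidate ['C1=S', 'C2=S'] -> C0=M] -> [M,I,I,I] (invalidations this op: 2; running total: 2)
Op 5: C1 write [C1 write: invalidate ['C0=M'] -> C1=M] -> [I,M,I,I] (invalidations this op: 1; running total: 3)
Op 6: C0 read [C0 read from I: others=['C1=M'] -> C0=S, others downsized to S] -> [S,S,I,I] (invalidations this op: 0; running total: 3)
Op 7: C0 write [C0 write: invalidate ['C1=S'] -> C0=M] -> [M,I,I,I] (invalidations this op: 1; running total: 4)
Op 8: C0 read [C0 read: already in M, no change] -> [M,I,I,I] (invalidations this op: 0; running total: 4)
Op 9: C0 read [C0 read: already in M, no change] -> [M,I,I,I] (invalidations this op: 0; running total: 4)
Op 10: C1 read [C1 read from I: others=['C0=M'] -> C1=S, others downsized to S] -> [S,S,I,I] (invalidations this op: 0; running total: 4)
Op 11: C2 read [C2 read from I: others=['C0=S', 'C1=S'] -> C2=S, others downsized to S] -> [S,S,S,I] (invalidations this op: 0; running total: 4)
Op 12: C3 write [C3 write: invalidate ['C0=S', 'C1=S', 'C2=S'] -> C3=M] -> [I,I,I,M] (invalidations this op: 3; running total: 7)

Answer: 7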